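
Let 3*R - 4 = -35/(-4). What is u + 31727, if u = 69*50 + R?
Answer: 140725/4 ≈ 35181.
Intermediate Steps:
R = 17/4 (R = 4/3 + (-35/(-4))/3 = 4/3 + (-35*(-¼))/3 = 4/3 + (⅓)*(35/4) = 4/3 + 35/12 = 17/4 ≈ 4.2500)
u = 13817/4 (u = 69*50 + 17/4 = 3450 + 17/4 = 13817/4 ≈ 3454.3)
u + 31727 = 13817/4 + 31727 = 140725/4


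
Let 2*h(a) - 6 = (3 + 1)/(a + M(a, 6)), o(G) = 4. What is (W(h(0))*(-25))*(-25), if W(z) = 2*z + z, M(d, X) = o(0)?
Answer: 13125/2 ≈ 6562.5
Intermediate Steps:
M(d, X) = 4
h(a) = 3 + 2/(4 + a) (h(a) = 3 + ((3 + 1)/(a + 4))/2 = 3 + (4/(4 + a))/2 = 3 + 2/(4 + a))
W(z) = 3*z
(W(h(0))*(-25))*(-25) = ((3*((14 + 3*0)/(4 + 0)))*(-25))*(-25) = ((3*((14 + 0)/4))*(-25))*(-25) = ((3*((1/4)*14))*(-25))*(-25) = ((3*(7/2))*(-25))*(-25) = ((21/2)*(-25))*(-25) = -525/2*(-25) = 13125/2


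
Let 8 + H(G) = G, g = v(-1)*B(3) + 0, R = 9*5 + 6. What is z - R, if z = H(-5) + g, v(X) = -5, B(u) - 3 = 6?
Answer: -109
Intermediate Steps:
B(u) = 9 (B(u) = 3 + 6 = 9)
R = 51 (R = 45 + 6 = 51)
g = -45 (g = -5*9 + 0 = -45 + 0 = -45)
H(G) = -8 + G
z = -58 (z = (-8 - 5) - 45 = -13 - 45 = -58)
z - R = -58 - 1*51 = -58 - 51 = -109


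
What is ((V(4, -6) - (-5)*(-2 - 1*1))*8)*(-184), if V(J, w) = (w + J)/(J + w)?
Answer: 20608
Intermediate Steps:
V(J, w) = 1 (V(J, w) = (J + w)/(J + w) = 1)
((V(4, -6) - (-5)*(-2 - 1*1))*8)*(-184) = ((1 - (-5)*(-2 - 1*1))*8)*(-184) = ((1 - (-5)*(-2 - 1))*8)*(-184) = ((1 - (-5)*(-3))*8)*(-184) = ((1 - 1*15)*8)*(-184) = ((1 - 15)*8)*(-184) = -14*8*(-184) = -112*(-184) = 20608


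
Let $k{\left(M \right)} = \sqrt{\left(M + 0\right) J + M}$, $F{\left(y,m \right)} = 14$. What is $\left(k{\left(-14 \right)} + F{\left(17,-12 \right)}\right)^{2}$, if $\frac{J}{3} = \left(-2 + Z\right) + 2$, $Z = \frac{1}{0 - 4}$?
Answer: $\frac{\left(28 + i \sqrt{14}\right)^{2}}{4} \approx 192.5 + 52.383 i$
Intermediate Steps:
$Z = - \frac{1}{4}$ ($Z = \frac{1}{-4} = - \frac{1}{4} \approx -0.25$)
$J = - \frac{3}{4}$ ($J = 3 \left(\left(-2 - \frac{1}{4}\right) + 2\right) = 3 \left(- \frac{9}{4} + 2\right) = 3 \left(- \frac{1}{4}\right) = - \frac{3}{4} \approx -0.75$)
$k{\left(M \right)} = \frac{\sqrt{M}}{2}$ ($k{\left(M \right)} = \sqrt{\left(M + 0\right) \left(- \frac{3}{4}\right) + M} = \sqrt{M \left(- \frac{3}{4}\right) + M} = \sqrt{- \frac{3 M}{4} + M} = \sqrt{\frac{M}{4}} = \frac{\sqrt{M}}{2}$)
$\left(k{\left(-14 \right)} + F{\left(17,-12 \right)}\right)^{2} = \left(\frac{\sqrt{-14}}{2} + 14\right)^{2} = \left(\frac{i \sqrt{14}}{2} + 14\right)^{2} = \left(14 + \frac{i \sqrt{14}}{2}\right)^{2}$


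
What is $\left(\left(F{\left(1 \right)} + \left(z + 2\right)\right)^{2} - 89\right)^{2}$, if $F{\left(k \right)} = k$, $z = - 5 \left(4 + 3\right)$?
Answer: $874225$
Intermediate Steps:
$z = -35$ ($z = \left(-5\right) 7 = -35$)
$\left(\left(F{\left(1 \right)} + \left(z + 2\right)\right)^{2} - 89\right)^{2} = \left(\left(1 + \left(-35 + 2\right)\right)^{2} - 89\right)^{2} = \left(\left(1 - 33\right)^{2} - 89\right)^{2} = \left(\left(-32\right)^{2} - 89\right)^{2} = \left(1024 - 89\right)^{2} = 935^{2} = 874225$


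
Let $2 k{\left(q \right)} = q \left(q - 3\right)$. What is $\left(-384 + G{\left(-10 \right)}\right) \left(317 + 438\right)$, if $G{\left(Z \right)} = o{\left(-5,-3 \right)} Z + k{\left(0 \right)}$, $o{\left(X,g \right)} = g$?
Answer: $-267270$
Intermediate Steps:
$k{\left(q \right)} = \frac{q \left(-3 + q\right)}{2}$ ($k{\left(q \right)} = \frac{q \left(q - 3\right)}{2} = \frac{q \left(-3 + q\right)}{2}$)
$G{\left(Z \right)} = - 3 Z$ ($G{\left(Z \right)} = - 3 Z + \frac{1}{2} \cdot 0 \left(-3 + 0\right) = - 3 Z + \frac{1}{2} \cdot 0 \left(-3\right) = - 3 Z + 0 = - 3 Z$)
$\left(-384 + G{\left(-10 \right)}\right) \left(317 + 438\right) = \left(-384 - -30\right) \left(317 + 438\right) = \left(-384 + 30\right) 755 = \left(-354\right) 755 = -267270$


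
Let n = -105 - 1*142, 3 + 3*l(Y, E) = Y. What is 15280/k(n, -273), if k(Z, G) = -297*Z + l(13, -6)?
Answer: 45840/220087 ≈ 0.20828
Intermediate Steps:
l(Y, E) = -1 + Y/3
n = -247 (n = -105 - 142 = -247)
k(Z, G) = 10/3 - 297*Z (k(Z, G) = -297*Z + (-1 + (⅓)*13) = -297*Z + (-1 + 13/3) = -297*Z + 10/3 = 10/3 - 297*Z)
15280/k(n, -273) = 15280/(10/3 - 297*(-247)) = 15280/(10/3 + 73359) = 15280/(220087/3) = 15280*(3/220087) = 45840/220087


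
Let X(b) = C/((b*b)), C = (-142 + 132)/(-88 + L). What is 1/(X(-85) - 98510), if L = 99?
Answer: -15895/1565816452 ≈ -1.0151e-5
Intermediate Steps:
C = -10/11 (C = (-142 + 132)/(-88 + 99) = -10/11 ≈ -0.90909)
X(b) = -10/(11*b²)
1/(X(-85) - 98510) = 1/(-10/11/(-85)² - 98510) = 1/(-10/11*1/7225 - 98510) = 1/(-2/15895 - 98510) = 1/(-1565816452/15895) = -15895/1565816452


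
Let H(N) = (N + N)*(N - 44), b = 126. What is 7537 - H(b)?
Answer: -13127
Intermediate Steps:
H(N) = 2*N*(-44 + N) (H(N) = (2*N)*(-44 + N) = 2*N*(-44 + N))
7537 - H(b) = 7537 - 2*126*(-44 + 126) = 7537 - 2*126*82 = 7537 - 1*20664 = 7537 - 20664 = -13127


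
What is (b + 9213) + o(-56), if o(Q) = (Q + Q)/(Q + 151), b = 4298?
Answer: 1283433/95 ≈ 13510.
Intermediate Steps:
o(Q) = 2*Q/(151 + Q) (o(Q) = (2*Q)/(151 + Q) = 2*Q/(151 + Q))
(b + 9213) + o(-56) = (4298 + 9213) + 2*(-56)/(151 - 56) = 13511 + 2*(-56)/95 = 13511 + 2*(-56)*(1/95) = 13511 - 112/95 = 1283433/95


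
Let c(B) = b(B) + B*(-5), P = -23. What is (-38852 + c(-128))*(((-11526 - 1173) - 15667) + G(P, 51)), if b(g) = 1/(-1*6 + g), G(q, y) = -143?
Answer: 145977740181/134 ≈ 1.0894e+9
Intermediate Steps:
b(g) = 1/(-6 + g)
c(B) = 1/(-6 + B) - 5*B (c(B) = 1/(-6 + B) + B*(-5) = 1/(-6 + B) - 5*B)
(-38852 + c(-128))*(((-11526 - 1173) - 15667) + G(P, 51)) = (-38852 + (1 - 5*(-128)*(-6 - 128))/(-6 - 128))*(((-11526 - 1173) - 15667) - 143) = (-38852 + (1 - 5*(-128)*(-134))/(-134))*((-12699 - 15667) - 143) = (-38852 - (1 - 85760)/134)*(-28366 - 143) = (-38852 - 1/134*(-85759))*(-28509) = (-38852 + 85759/134)*(-28509) = -5120409/134*(-28509) = 145977740181/134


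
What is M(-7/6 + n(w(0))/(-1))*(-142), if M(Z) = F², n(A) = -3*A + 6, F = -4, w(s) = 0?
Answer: -2272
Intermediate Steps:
n(A) = 6 - 3*A
M(Z) = 16 (M(Z) = (-4)² = 16)
M(-7/6 + n(w(0))/(-1))*(-142) = 16*(-142) = -2272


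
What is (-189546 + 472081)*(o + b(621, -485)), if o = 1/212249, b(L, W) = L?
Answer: 37239986207050/212249 ≈ 1.7545e+8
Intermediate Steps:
o = 1/212249 ≈ 4.7114e-6
(-189546 + 472081)*(o + b(621, -485)) = (-189546 + 472081)*(1/212249 + 621) = 282535*(131806630/212249) = 37239986207050/212249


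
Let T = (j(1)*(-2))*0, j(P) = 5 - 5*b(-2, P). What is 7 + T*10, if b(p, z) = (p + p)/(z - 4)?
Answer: 7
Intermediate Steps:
b(p, z) = 2*p/(-4 + z) (b(p, z) = (2*p)/(-4 + z) = 2*p/(-4 + z))
j(P) = 5 + 20/(-4 + P) (j(P) = 5 - 10*(-2)/(-4 + P) = 5 - (-20)/(-4 + P) = 5 + 20/(-4 + P))
T = 0 (T = ((5*1/(-4 + 1))*(-2))*0 = ((5*1/(-3))*(-2))*0 = ((5*1*(-⅓))*(-2))*0 = -5/3*(-2)*0 = (10/3)*0 = 0)
7 + T*10 = 7 + 0*10 = 7 + 0 = 7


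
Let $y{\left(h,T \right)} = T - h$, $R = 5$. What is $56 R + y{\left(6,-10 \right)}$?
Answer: $264$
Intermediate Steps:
$56 R + y{\left(6,-10 \right)} = 56 \cdot 5 - 16 = 280 - 16 = 264$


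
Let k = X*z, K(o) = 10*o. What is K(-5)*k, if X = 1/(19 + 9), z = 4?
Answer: -50/7 ≈ -7.1429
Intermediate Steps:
X = 1/28 ≈ 0.035714
k = ⅐ (k = (1/28)*4 = ⅐ ≈ 0.14286)
K(-5)*k = (10*(-5))*(⅐) = -50*⅐ = -50/7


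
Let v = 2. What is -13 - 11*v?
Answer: -35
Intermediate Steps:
-13 - 11*v = -13 - 11*2 = -13 - 22 = -35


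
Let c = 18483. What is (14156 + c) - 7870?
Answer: 24769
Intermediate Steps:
(14156 + c) - 7870 = (14156 + 18483) - 7870 = 32639 - 7870 = 24769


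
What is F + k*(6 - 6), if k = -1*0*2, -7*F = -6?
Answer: 6/7 ≈ 0.85714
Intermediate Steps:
F = 6/7 (F = -1/7*(-6) = 6/7 ≈ 0.85714)
k = 0 (k = 0*2 = 0)
F + k*(6 - 6) = 6/7 + 0*(6 - 6) = 6/7 + 0*0 = 6/7 + 0 = 6/7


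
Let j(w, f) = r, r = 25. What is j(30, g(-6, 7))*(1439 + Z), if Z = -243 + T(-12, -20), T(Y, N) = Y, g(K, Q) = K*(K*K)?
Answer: 29600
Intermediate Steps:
g(K, Q) = K**3 (g(K, Q) = K*K**2 = K**3)
j(w, f) = 25
Z = -255 (Z = -243 - 12 = -255)
j(30, g(-6, 7))*(1439 + Z) = 25*(1439 - 255) = 25*1184 = 29600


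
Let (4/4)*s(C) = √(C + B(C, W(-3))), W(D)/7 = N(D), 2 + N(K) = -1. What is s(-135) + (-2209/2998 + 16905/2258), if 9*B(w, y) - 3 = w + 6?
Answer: 11423317/1692371 + I*√149 ≈ 6.7499 + 12.207*I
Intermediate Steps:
N(K) = -3 (N(K) = -2 - 1 = -3)
W(D) = -21 (W(D) = 7*(-3) = -21)
B(w, y) = 1 + w/9 (B(w, y) = ⅓ + (w + 6)/9 = ⅓ + (6 + w)/9 = ⅓ + (⅔ + w/9) = 1 + w/9)
s(C) = √(1 + 10*C/9) (s(C) = √(C + (1 + C/9)) = √(1 + 10*C/9))
s(-135) + (-2209/2998 + 16905/2258) = √(9 + 10*(-135))/3 + (-2209/2998 + 16905/2258) = √(9 - 1350)/3 + (-2209*1/2998 + 16905*(1/2258)) = √(-1341)/3 + (-2209/2998 + 16905/2258) = (3*I*√149)/3 + 11423317/1692371 = I*√149 + 11423317/1692371 = 11423317/1692371 + I*√149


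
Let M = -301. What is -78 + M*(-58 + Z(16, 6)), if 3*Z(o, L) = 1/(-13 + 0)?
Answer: 678121/39 ≈ 17388.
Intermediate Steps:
Z(o, L) = -1/39 (Z(o, L) = 1/(3*(-13 + 0)) = (⅓)/(-13) = (⅓)*(-1/13) = -1/39)
-78 + M*(-58 + Z(16, 6)) = -78 - 301*(-58 - 1/39) = -78 - 301*(-2263/39) = -78 + 681163/39 = 678121/39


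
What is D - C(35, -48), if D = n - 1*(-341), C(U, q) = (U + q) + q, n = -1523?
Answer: -1121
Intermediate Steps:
C(U, q) = U + 2*q
D = -1182 (D = -1523 - 1*(-341) = -1523 + 341 = -1182)
D - C(35, -48) = -1182 - (35 + 2*(-48)) = -1182 - (35 - 96) = -1182 - 1*(-61) = -1182 + 61 = -1121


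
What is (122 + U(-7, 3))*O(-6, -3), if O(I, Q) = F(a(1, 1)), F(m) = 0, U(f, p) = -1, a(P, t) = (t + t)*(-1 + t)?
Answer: 0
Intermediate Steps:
a(P, t) = 2*t*(-1 + t) (a(P, t) = (2*t)*(-1 + t) = 2*t*(-1 + t))
O(I, Q) = 0
(122 + U(-7, 3))*O(-6, -3) = (122 - 1)*0 = 121*0 = 0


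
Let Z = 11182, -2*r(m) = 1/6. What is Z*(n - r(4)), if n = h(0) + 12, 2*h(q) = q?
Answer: 810695/6 ≈ 1.3512e+5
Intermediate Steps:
r(m) = -1/12 (r(m) = -1/2/6 = -1/2*1/6 = -1/12)
h(q) = q/2
n = 12 (n = (1/2)*0 + 12 = 0 + 12 = 12)
Z*(n - r(4)) = 11182*(12 - 1*(-1/12)) = 11182*(12 + 1/12) = 11182*(145/12) = 810695/6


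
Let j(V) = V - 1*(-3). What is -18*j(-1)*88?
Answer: -3168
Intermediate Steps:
j(V) = 3 + V (j(V) = V + 3 = 3 + V)
-18*j(-1)*88 = -18*(3 - 1)*88 = -18*2*88 = -36*88 = -3168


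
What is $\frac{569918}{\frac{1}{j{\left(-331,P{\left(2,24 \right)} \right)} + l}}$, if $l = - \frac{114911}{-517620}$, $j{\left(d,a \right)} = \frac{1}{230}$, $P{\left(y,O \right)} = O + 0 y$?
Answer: $\frac{153576658337}{1190526} \approx 1.29 \cdot 10^{5}$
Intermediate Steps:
$P{\left(y,O \right)} = O$ ($P{\left(y,O \right)} = O + 0 = O$)
$j{\left(d,a \right)} = \frac{1}{230}$
$l = \frac{114911}{517620}$ ($l = \left(-114911\right) \left(- \frac{1}{517620}\right) = \frac{114911}{517620} \approx 0.222$)
$\frac{569918}{\frac{1}{j{\left(-331,P{\left(2,24 \right)} \right)} + l}} = \frac{569918}{\frac{1}{\frac{1}{230} + \frac{114911}{517620}}} = \frac{569918}{\frac{1}{\frac{538943}{2381052}}} = \frac{569918}{\frac{2381052}{538943}} = 569918 \cdot \frac{538943}{2381052} = \frac{153576658337}{1190526}$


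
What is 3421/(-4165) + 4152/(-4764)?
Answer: -2799227/1653505 ≈ -1.6929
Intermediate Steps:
3421/(-4165) + 4152/(-4764) = 3421*(-1/4165) + 4152*(-1/4764) = -3421/4165 - 346/397 = -2799227/1653505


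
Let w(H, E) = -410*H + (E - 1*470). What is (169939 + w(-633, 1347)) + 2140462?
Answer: 2570808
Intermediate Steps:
w(H, E) = -470 + E - 410*H (w(H, E) = -410*H + (E - 470) = -410*H + (-470 + E) = -470 + E - 410*H)
(169939 + w(-633, 1347)) + 2140462 = (169939 + (-470 + 1347 - 410*(-633))) + 2140462 = (169939 + (-470 + 1347 + 259530)) + 2140462 = (169939 + 260407) + 2140462 = 430346 + 2140462 = 2570808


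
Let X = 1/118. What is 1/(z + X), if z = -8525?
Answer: -118/1005949 ≈ -0.00011730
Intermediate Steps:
X = 1/118 ≈ 0.0084746
1/(z + X) = 1/(-8525 + 1/118) = 1/(-1005949/118) = -118/1005949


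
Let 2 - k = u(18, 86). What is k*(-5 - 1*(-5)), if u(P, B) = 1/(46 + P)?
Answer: 0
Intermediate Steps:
k = 127/64 (k = 2 - 1/(46 + 18) = 2 - 1/64 = 127/64 ≈ 1.9844)
k*(-5 - 1*(-5)) = 127*(-5 - 1*(-5))/64 = 127*(-5 + 5)/64 = (127/64)*0 = 0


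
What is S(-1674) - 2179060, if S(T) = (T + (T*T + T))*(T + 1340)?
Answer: -937021012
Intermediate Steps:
S(T) = (1340 + T)*(T² + 2*T) (S(T) = (T + (T² + T))*(1340 + T) = (T + (T + T²))*(1340 + T) = (T² + 2*T)*(1340 + T) = (1340 + T)*(T² + 2*T))
S(-1674) - 2179060 = -1674*(2680 + (-1674)² + 1342*(-1674)) - 2179060 = -1674*(2680 + 2802276 - 2246508) - 2179060 = -1674*558448 - 2179060 = -934841952 - 2179060 = -937021012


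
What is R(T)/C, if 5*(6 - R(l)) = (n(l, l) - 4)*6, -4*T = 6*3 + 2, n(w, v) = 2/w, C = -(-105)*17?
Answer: 94/14875 ≈ 0.0063193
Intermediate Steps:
C = 1785 (C = -1*(-1785) = 1785)
T = -5 (T = -(6*3 + 2)/4 = -(18 + 2)/4 = -¼*20 = -5)
R(l) = 54/5 - 12/(5*l) (R(l) = 6 - (2/l - 4)*6/5 = 6 - (-4 + 2/l)*6/5 = 6 - (-24 + 12/l)/5 = 6 + (24/5 - 12/(5*l)) = 54/5 - 12/(5*l))
R(T)/C = ((6/5)*(-2 + 9*(-5))/(-5))/1785 = ((6/5)*(-⅕)*(-2 - 45))*(1/1785) = ((6/5)*(-⅕)*(-47))*(1/1785) = (282/25)*(1/1785) = 94/14875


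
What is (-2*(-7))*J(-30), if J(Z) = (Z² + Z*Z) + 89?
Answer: 26446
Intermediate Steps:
J(Z) = 89 + 2*Z² (J(Z) = (Z² + Z²) + 89 = 2*Z² + 89 = 89 + 2*Z²)
(-2*(-7))*J(-30) = (-2*(-7))*(89 + 2*(-30)²) = 14*(89 + 2*900) = 14*(89 + 1800) = 14*1889 = 26446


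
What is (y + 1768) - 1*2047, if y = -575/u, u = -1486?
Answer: -414019/1486 ≈ -278.61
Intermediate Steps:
y = 575/1486 (y = -575/(-1486) = -575*(-1/1486) = 575/1486 ≈ 0.38694)
(y + 1768) - 1*2047 = (575/1486 + 1768) - 1*2047 = 2627823/1486 - 2047 = -414019/1486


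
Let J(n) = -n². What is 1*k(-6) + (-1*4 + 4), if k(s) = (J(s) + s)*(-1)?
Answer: 42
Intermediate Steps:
k(s) = s² - s (k(s) = (-s² + s)*(-1) = (s - s²)*(-1) = s² - s)
1*k(-6) + (-1*4 + 4) = 1*(-6*(-1 - 6)) + (-1*4 + 4) = 1*(-6*(-7)) + (-4 + 4) = 1*42 + 0 = 42 + 0 = 42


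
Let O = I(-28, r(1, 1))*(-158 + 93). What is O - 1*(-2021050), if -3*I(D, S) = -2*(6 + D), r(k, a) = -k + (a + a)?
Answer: 6066010/3 ≈ 2.0220e+6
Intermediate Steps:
r(k, a) = -k + 2*a
I(D, S) = 4 + 2*D/3 (I(D, S) = -(-2)*(6 + D)/3 = -(-12 - 2*D)/3 = 4 + 2*D/3)
O = 2860/3 (O = (4 + (2/3)*(-28))*(-158 + 93) = (4 - 56/3)*(-65) = -44/3*(-65) = 2860/3 ≈ 953.33)
O - 1*(-2021050) = 2860/3 - 1*(-2021050) = 2860/3 + 2021050 = 6066010/3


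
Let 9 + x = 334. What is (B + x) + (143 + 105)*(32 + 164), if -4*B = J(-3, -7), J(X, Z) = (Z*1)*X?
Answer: 195711/4 ≈ 48928.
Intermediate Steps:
J(X, Z) = X*Z (J(X, Z) = Z*X = X*Z)
B = -21/4 (B = -(-3)*(-7)/4 = -¼*21 = -21/4 ≈ -5.2500)
x = 325 (x = -9 + 334 = 325)
(B + x) + (143 + 105)*(32 + 164) = (-21/4 + 325) + (143 + 105)*(32 + 164) = 1279/4 + 248*196 = 1279/4 + 48608 = 195711/4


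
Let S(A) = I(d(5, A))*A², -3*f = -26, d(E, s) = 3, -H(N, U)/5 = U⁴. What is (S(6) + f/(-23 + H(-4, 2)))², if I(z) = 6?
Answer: 4451291524/95481 ≈ 46620.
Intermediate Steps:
H(N, U) = -5*U⁴
f = 26/3 (f = -⅓*(-26) = 26/3 ≈ 8.6667)
S(A) = 6*A²
(S(6) + f/(-23 + H(-4, 2)))² = (6*6² + 26/(3*(-23 - 5*2⁴)))² = (6*36 + 26/(3*(-23 - 5*16)))² = (216 + 26/(3*(-23 - 80)))² = (216 + (26/3)/(-103))² = (216 + (26/3)*(-1/103))² = (216 - 26/309)² = (66718/309)² = 4451291524/95481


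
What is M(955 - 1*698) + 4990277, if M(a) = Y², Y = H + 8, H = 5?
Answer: 4990446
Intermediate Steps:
Y = 13 (Y = 5 + 8 = 13)
M(a) = 169 (M(a) = 13² = 169)
M(955 - 1*698) + 4990277 = 169 + 4990277 = 4990446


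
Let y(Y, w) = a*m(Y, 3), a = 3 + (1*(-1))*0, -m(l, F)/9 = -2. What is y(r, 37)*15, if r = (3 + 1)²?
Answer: 810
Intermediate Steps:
m(l, F) = 18 (m(l, F) = -9*(-2) = 18)
a = 3 (a = 3 - 1*0 = 3 + 0 = 3)
r = 16 (r = 4² = 16)
y(Y, w) = 54 (y(Y, w) = 3*18 = 54)
y(r, 37)*15 = 54*15 = 810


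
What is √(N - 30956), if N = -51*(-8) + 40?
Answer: 2*I*√7627 ≈ 174.67*I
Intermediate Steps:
N = 448 (N = 408 + 40 = 448)
√(N - 30956) = √(448 - 30956) = √(-30508) = 2*I*√7627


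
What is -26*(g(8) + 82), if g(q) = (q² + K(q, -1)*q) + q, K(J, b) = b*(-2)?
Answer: -4420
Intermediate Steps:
K(J, b) = -2*b
g(q) = q² + 3*q (g(q) = (q² + (-2*(-1))*q) + q = (q² + 2*q) + q = q² + 3*q)
-26*(g(8) + 82) = -26*(8*(3 + 8) + 82) = -26*(8*11 + 82) = -26*(88 + 82) = -26*170 = -4420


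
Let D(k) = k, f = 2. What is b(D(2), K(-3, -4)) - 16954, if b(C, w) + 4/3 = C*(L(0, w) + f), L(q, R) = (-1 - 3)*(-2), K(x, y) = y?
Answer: -50806/3 ≈ -16935.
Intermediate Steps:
L(q, R) = 8 (L(q, R) = -4*(-2) = 8)
b(C, w) = -4/3 + 10*C (b(C, w) = -4/3 + C*(8 + 2) = -4/3 + C*10 = -4/3 + 10*C)
b(D(2), K(-3, -4)) - 16954 = (-4/3 + 10*2) - 16954 = (-4/3 + 20) - 16954 = 56/3 - 16954 = -50806/3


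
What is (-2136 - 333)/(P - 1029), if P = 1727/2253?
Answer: 5562657/2316610 ≈ 2.4012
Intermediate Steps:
P = 1727/2253 (P = 1727*(1/2253) = 1727/2253 ≈ 0.76653)
(-2136 - 333)/(P - 1029) = (-2136 - 333)/(1727/2253 - 1029) = -2469/(-2316610/2253) = -2469*(-2253/2316610) = 5562657/2316610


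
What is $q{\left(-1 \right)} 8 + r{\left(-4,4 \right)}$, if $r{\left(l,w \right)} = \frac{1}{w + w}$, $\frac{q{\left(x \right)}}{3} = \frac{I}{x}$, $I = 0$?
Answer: $\frac{1}{8} \approx 0.125$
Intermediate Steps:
$q{\left(x \right)} = 0$ ($q{\left(x \right)} = 3 \frac{0}{x} = 3 \cdot 0 = 0$)
$r{\left(l,w \right)} = \frac{1}{2 w}$
$q{\left(-1 \right)} 8 + r{\left(-4,4 \right)} = 0 \cdot 8 + \frac{1}{2 \cdot 4} = 0 + \frac{1}{2} \cdot \frac{1}{4} = 0 + \frac{1}{8} = \frac{1}{8}$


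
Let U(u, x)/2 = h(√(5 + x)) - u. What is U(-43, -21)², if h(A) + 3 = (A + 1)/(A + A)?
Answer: 104975/16 - 81*I/2 ≈ 6560.9 - 40.5*I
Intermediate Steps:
h(A) = -3 + (1 + A)/(2*A) (h(A) = -3 + (A + 1)/(A + A) = -3 + (1 + A)/((2*A)) = -3 + (1 + A)*(1/(2*A)) = -3 + (1 + A)/(2*A))
U(u, x) = -2*u + (1 - 5*√(5 + x))/√(5 + x) (U(u, x) = 2*((1 - 5*√(5 + x))/(2*(√(5 + x))) - u) = 2*((1 - 5*√(5 + x))/(2*√(5 + x)) - u) = 2*(-u + (1 - 5*√(5 + x))/(2*√(5 + x))) = -2*u + (1 - 5*√(5 + x))/√(5 + x))
U(-43, -21)² = (-5 + (5 - 21)^(-½) - 2*(-43))² = (-5 + (-16)^(-½) + 86)² = (-5 - I/4 + 86)² = (81 - I/4)²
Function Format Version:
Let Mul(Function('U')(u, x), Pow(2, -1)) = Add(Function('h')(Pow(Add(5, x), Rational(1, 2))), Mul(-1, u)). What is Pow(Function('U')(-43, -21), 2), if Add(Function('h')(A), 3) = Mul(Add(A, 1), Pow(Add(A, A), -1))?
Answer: Add(Rational(104975, 16), Mul(Rational(-81, 2), I)) ≈ Add(6560.9, Mul(-40.500, I))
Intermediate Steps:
Function('h')(A) = Add(-3, Mul(Rational(1, 2), Pow(A, -1), Add(1, A))) (Function('h')(A) = Add(-3, Mul(Add(A, 1), Pow(Add(A, A), -1))) = Add(-3, Mul(Add(1, A), Pow(Mul(2, A), -1))) = Add(-3, Mul(Add(1, A), Mul(Rational(1, 2), Pow(A, -1)))) = Add(-3, Mul(Rational(1, 2), Pow(A, -1), Add(1, A))))
Function('U')(u, x) = Add(Mul(-2, u), Mul(Pow(Add(5, x), Rational(-1, 2)), Add(1, Mul(-5, Pow(Add(5, x), Rational(1, 2)))))) (Function('U')(u, x) = Mul(2, Add(Mul(Rational(1, 2), Pow(Pow(Add(5, x), Rational(1, 2)), -1), Add(1, Mul(-5, Pow(Add(5, x), Rational(1, 2))))), Mul(-1, u))) = Mul(2, Add(Mul(Rational(1, 2), Pow(Add(5, x), Rational(-1, 2)), Add(1, Mul(-5, Pow(Add(5, x), Rational(1, 2))))), Mul(-1, u))) = Mul(2, Add(Mul(-1, u), Mul(Rational(1, 2), Pow(Add(5, x), Rational(-1, 2)), Add(1, Mul(-5, Pow(Add(5, x), Rational(1, 2))))))) = Add(Mul(-2, u), Mul(Pow(Add(5, x), Rational(-1, 2)), Add(1, Mul(-5, Pow(Add(5, x), Rational(1, 2)))))))
Pow(Function('U')(-43, -21), 2) = Pow(Add(-5, Pow(Add(5, -21), Rational(-1, 2)), Mul(-2, -43)), 2) = Pow(Add(-5, Pow(-16, Rational(-1, 2)), 86), 2) = Pow(Add(-5, Mul(Rational(-1, 4), I), 86), 2) = Pow(Add(81, Mul(Rational(-1, 4), I)), 2)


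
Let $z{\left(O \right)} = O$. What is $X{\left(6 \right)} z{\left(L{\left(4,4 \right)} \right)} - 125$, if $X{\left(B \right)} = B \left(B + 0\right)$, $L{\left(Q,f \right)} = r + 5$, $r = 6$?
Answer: $271$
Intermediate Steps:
$L{\left(Q,f \right)} = 11$ ($L{\left(Q,f \right)} = 6 + 5 = 11$)
$X{\left(B \right)} = B^{2}$ ($X{\left(B \right)} = B B = B^{2}$)
$X{\left(6 \right)} z{\left(L{\left(4,4 \right)} \right)} - 125 = 6^{2} \cdot 11 - 125 = 36 \cdot 11 - 125 = 396 - 125 = 271$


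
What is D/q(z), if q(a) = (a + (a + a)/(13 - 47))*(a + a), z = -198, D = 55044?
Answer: 2363/3168 ≈ 0.74590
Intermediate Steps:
q(a) = 32*a²/17 (q(a) = (a + (2*a)/(-34))*(2*a) = (a + (2*a)*(-1/34))*(2*a) = (a - a/17)*(2*a) = (16*a/17)*(2*a) = 32*a²/17)
D/q(z) = 55044/(((32/17)*(-198)²)) = 55044/(((32/17)*39204)) = 55044/(1254528/17) = 55044*(17/1254528) = 2363/3168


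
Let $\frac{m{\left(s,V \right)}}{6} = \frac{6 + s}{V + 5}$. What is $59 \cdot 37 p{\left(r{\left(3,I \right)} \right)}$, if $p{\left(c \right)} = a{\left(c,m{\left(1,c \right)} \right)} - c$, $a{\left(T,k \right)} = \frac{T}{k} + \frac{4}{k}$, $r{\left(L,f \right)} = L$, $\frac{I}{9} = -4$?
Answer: $- \frac{10915}{3} \approx -3638.3$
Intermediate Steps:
$I = -36$ ($I = 9 \left(-4\right) = -36$)
$m{\left(s,V \right)} = \frac{6 \left(6 + s\right)}{5 + V}$ ($m{\left(s,V \right)} = 6 \frac{6 + s}{V + 5} = 6 \frac{6 + s}{5 + V} = \frac{6 \left(6 + s\right)}{5 + V}$)
$a{\left(T,k \right)} = \frac{4}{k} + \frac{T}{k}$
$p{\left(c \right)} = - c + \left(4 + c\right) \left(\frac{5}{42} + \frac{c}{42}\right)$ ($p{\left(c \right)} = \frac{4 + c}{6 \frac{1}{5 + c} \left(6 + 1\right)} - c = \frac{4 + c}{6 \frac{1}{5 + c} 7} - c = \frac{4 + c}{42 \frac{1}{5 + c}} - c = \left(\frac{5}{42} + \frac{c}{42}\right) \left(4 + c\right) - c = \left(4 + c\right) \left(\frac{5}{42} + \frac{c}{42}\right) - c = - c + \left(4 + c\right) \left(\frac{5}{42} + \frac{c}{42}\right)$)
$59 \cdot 37 p{\left(r{\left(3,I \right)} \right)} = 59 \cdot 37 \left(\frac{10}{21} - \frac{33}{14} + \frac{3^{2}}{42}\right) = 2183 \left(\frac{10}{21} - \frac{33}{14} + \frac{1}{42} \cdot 9\right) = 2183 \left(\frac{10}{21} - \frac{33}{14} + \frac{3}{14}\right) = 2183 \left(- \frac{5}{3}\right) = - \frac{10915}{3}$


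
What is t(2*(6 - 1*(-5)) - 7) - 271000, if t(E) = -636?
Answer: -271636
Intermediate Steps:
t(2*(6 - 1*(-5)) - 7) - 271000 = -636 - 271000 = -271636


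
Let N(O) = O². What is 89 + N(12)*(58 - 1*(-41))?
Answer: 14345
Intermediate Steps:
89 + N(12)*(58 - 1*(-41)) = 89 + 12²*(58 - 1*(-41)) = 89 + 144*(58 + 41) = 89 + 144*99 = 89 + 14256 = 14345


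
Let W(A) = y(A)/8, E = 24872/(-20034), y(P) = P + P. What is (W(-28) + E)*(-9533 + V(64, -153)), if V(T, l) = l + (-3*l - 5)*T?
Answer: -1599090350/10017 ≈ -1.5964e+5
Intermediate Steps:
y(P) = 2*P
E = -12436/10017 (E = 24872*(-1/20034) = -12436/10017 ≈ -1.2415)
W(A) = A/4 (W(A) = (2*A)/8 = (2*A)*(⅛) = A/4)
V(T, l) = l + T*(-5 - 3*l) (V(T, l) = l + (-5 - 3*l)*T = l + T*(-5 - 3*l))
(W(-28) + E)*(-9533 + V(64, -153)) = ((¼)*(-28) - 12436/10017)*(-9533 + (-153 - 5*64 - 3*64*(-153))) = (-7 - 12436/10017)*(-9533 + (-153 - 320 + 29376)) = -82555*(-9533 + 28903)/10017 = -82555/10017*19370 = -1599090350/10017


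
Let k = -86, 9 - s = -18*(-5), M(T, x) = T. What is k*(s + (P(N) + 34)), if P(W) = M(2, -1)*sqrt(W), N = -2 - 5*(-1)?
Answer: 4042 - 172*sqrt(3) ≈ 3744.1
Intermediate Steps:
s = -81 (s = 9 - (-18)*(-5) = 9 - 1*90 = 9 - 90 = -81)
N = 3 (N = -2 + 5 = 3)
P(W) = 2*sqrt(W)
k*(s + (P(N) + 34)) = -86*(-81 + (2*sqrt(3) + 34)) = -86*(-81 + (34 + 2*sqrt(3))) = -86*(-47 + 2*sqrt(3)) = 4042 - 172*sqrt(3)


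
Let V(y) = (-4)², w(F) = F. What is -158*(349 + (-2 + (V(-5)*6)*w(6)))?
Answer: -145834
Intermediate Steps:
V(y) = 16
-158*(349 + (-2 + (V(-5)*6)*w(6))) = -158*(349 + (-2 + (16*6)*6)) = -158*(349 + (-2 + 96*6)) = -158*(349 + (-2 + 576)) = -158*(349 + 574) = -158*923 = -145834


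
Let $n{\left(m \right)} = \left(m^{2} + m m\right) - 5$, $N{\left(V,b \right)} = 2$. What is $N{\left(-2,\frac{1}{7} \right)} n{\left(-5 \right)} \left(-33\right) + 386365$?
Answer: $383395$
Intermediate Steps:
$n{\left(m \right)} = -5 + 2 m^{2}$ ($n{\left(m \right)} = \left(m^{2} + m^{2}\right) - 5 = 2 m^{2} - 5 = -5 + 2 m^{2}$)
$N{\left(-2,\frac{1}{7} \right)} n{\left(-5 \right)} \left(-33\right) + 386365 = 2 \left(-5 + 2 \left(-5\right)^{2}\right) \left(-33\right) + 386365 = 2 \left(-5 + 2 \cdot 25\right) \left(-33\right) + 386365 = 2 \left(-5 + 50\right) \left(-33\right) + 386365 = 2 \cdot 45 \left(-33\right) + 386365 = 90 \left(-33\right) + 386365 = -2970 + 386365 = 383395$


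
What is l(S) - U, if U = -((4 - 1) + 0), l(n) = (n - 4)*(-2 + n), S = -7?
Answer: 102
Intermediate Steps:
l(n) = (-4 + n)*(-2 + n)
U = -3 (U = -(3 + 0) = -1*3 = -3)
l(S) - U = (8 + (-7)² - 6*(-7)) - 1*(-3) = (8 + 49 + 42) + 3 = 99 + 3 = 102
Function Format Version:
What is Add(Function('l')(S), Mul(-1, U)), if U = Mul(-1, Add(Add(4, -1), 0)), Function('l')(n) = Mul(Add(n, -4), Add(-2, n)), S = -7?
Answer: 102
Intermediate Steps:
Function('l')(n) = Mul(Add(-4, n), Add(-2, n))
U = -3 (U = Mul(-1, Add(3, 0)) = Mul(-1, 3) = -3)
Add(Function('l')(S), Mul(-1, U)) = Add(Add(8, Pow(-7, 2), Mul(-6, -7)), Mul(-1, -3)) = Add(Add(8, 49, 42), 3) = Add(99, 3) = 102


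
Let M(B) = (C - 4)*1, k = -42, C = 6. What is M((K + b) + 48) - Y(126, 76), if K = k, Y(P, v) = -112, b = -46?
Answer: 114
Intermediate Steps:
K = -42
M(B) = 2 (M(B) = (6 - 4)*1 = 2*1 = 2)
M((K + b) + 48) - Y(126, 76) = 2 - 1*(-112) = 2 + 112 = 114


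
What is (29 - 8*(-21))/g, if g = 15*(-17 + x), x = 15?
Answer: -197/30 ≈ -6.5667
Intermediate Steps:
g = -30 (g = 15*(-17 + 15) = 15*(-2) = -30)
(29 - 8*(-21))/g = (29 - 8*(-21))/(-30) = (29 + 168)*(-1/30) = 197*(-1/30) = -197/30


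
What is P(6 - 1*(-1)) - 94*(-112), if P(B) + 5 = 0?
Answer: 10523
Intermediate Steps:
P(B) = -5 (P(B) = -5 + 0 = -5)
P(6 - 1*(-1)) - 94*(-112) = -5 - 94*(-112) = -5 + 10528 = 10523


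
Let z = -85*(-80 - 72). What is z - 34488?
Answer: -21568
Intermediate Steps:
z = 12920 (z = -85*(-152) = 12920)
z - 34488 = 12920 - 34488 = -21568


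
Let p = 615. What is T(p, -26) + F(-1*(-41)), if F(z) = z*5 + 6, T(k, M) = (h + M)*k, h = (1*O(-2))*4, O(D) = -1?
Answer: -18239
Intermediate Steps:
h = -4 (h = (1*(-1))*4 = -1*4 = -4)
T(k, M) = k*(-4 + M) (T(k, M) = (-4 + M)*k = k*(-4 + M))
F(z) = 6 + 5*z (F(z) = 5*z + 6 = 6 + 5*z)
T(p, -26) + F(-1*(-41)) = 615*(-4 - 26) + (6 + 5*(-1*(-41))) = 615*(-30) + (6 + 5*41) = -18450 + (6 + 205) = -18450 + 211 = -18239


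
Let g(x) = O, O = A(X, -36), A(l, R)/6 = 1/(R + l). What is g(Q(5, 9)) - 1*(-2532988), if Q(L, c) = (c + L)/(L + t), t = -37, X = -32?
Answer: 86121589/34 ≈ 2.5330e+6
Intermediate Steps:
Q(L, c) = (L + c)/(-37 + L) (Q(L, c) = (c + L)/(L - 37) = (L + c)/(-37 + L))
A(l, R) = 6/(R + l)
O = -3/34 (O = 6/(-36 - 32) = 6/(-68) = 6*(-1/68) = -3/34 ≈ -0.088235)
g(x) = -3/34
g(Q(5, 9)) - 1*(-2532988) = -3/34 - 1*(-2532988) = -3/34 + 2532988 = 86121589/34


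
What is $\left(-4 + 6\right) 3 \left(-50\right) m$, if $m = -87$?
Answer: $26100$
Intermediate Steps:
$\left(-4 + 6\right) 3 \left(-50\right) m = \left(-4 + 6\right) 3 \left(-50\right) \left(-87\right) = 2 \cdot 3 \left(-50\right) \left(-87\right) = 6 \left(-50\right) \left(-87\right) = \left(-300\right) \left(-87\right) = 26100$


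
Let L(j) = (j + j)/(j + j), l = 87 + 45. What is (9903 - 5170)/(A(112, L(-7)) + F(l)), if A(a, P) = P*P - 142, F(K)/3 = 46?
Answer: -4733/3 ≈ -1577.7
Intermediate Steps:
l = 132
F(K) = 138 (F(K) = 3*46 = 138)
L(j) = 1 (L(j) = (2*j)/((2*j)) = (2*j)*(1/(2*j)) = 1)
A(a, P) = -142 + P² (A(a, P) = P² - 142 = -142 + P²)
(9903 - 5170)/(A(112, L(-7)) + F(l)) = (9903 - 5170)/((-142 + 1²) + 138) = 4733/((-142 + 1) + 138) = 4733/(-141 + 138) = 4733/(-3) = 4733*(-⅓) = -4733/3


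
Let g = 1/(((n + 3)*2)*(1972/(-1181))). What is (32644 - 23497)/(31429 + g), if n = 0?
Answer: 108227304/371866747 ≈ 0.29104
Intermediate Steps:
g = -1181/11832 (g = 1/(((0 + 3)*2)*(1972/(-1181))) = 1/((3*2)*(1972*(-1/1181))) = 1/(6*(-1972/1181)) = 1/(-11832/1181) = -1181/11832 ≈ -0.099814)
(32644 - 23497)/(31429 + g) = (32644 - 23497)/(31429 - 1181/11832) = 9147/(371866747/11832) = 9147*(11832/371866747) = 108227304/371866747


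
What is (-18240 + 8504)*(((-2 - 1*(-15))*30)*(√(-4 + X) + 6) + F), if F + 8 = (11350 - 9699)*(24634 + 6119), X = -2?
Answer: -494350608760 - 3797040*I*√6 ≈ -4.9435e+11 - 9.3008e+6*I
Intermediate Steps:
F = 50773195 (F = -8 + (11350 - 9699)*(24634 + 6119) = -8 + 1651*30753 = -8 + 50773203 = 50773195)
(-18240 + 8504)*(((-2 - 1*(-15))*30)*(√(-4 + X) + 6) + F) = (-18240 + 8504)*(((-2 - 1*(-15))*30)*(√(-4 - 2) + 6) + 50773195) = -9736*(((-2 + 15)*30)*(√(-6) + 6) + 50773195) = -9736*((13*30)*(I*√6 + 6) + 50773195) = -9736*(390*(6 + I*√6) + 50773195) = -9736*((2340 + 390*I*√6) + 50773195) = -9736*(50775535 + 390*I*√6) = -494350608760 - 3797040*I*√6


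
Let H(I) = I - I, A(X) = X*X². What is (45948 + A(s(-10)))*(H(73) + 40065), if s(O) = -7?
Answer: 1827164325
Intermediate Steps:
A(X) = X³
H(I) = 0
(45948 + A(s(-10)))*(H(73) + 40065) = (45948 + (-7)³)*(0 + 40065) = (45948 - 343)*40065 = 45605*40065 = 1827164325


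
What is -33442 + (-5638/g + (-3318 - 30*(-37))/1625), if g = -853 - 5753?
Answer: -179498466899/5367375 ≈ -33443.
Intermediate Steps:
g = -6606
-33442 + (-5638/g + (-3318 - 30*(-37))/1625) = -33442 + (-5638/(-6606) + (-3318 - 30*(-37))/1625) = -33442 + (-5638*(-1/6606) + (-3318 + 1110)*(1/1625)) = -33442 + (2819/3303 - 2208*1/1625) = -33442 + (2819/3303 - 2208/1625) = -33442 - 2712149/5367375 = -179498466899/5367375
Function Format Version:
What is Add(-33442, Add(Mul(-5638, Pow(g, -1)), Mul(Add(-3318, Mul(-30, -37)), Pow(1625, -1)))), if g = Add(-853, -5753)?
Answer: Rational(-179498466899, 5367375) ≈ -33443.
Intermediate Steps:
g = -6606
Add(-33442, Add(Mul(-5638, Pow(g, -1)), Mul(Add(-3318, Mul(-30, -37)), Pow(1625, -1)))) = Add(-33442, Add(Mul(-5638, Pow(-6606, -1)), Mul(Add(-3318, Mul(-30, -37)), Pow(1625, -1)))) = Add(-33442, Add(Mul(-5638, Rational(-1, 6606)), Mul(Add(-3318, 1110), Rational(1, 1625)))) = Add(-33442, Add(Rational(2819, 3303), Mul(-2208, Rational(1, 1625)))) = Add(-33442, Add(Rational(2819, 3303), Rational(-2208, 1625))) = Add(-33442, Rational(-2712149, 5367375)) = Rational(-179498466899, 5367375)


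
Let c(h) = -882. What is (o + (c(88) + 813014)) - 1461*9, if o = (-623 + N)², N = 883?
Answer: 866583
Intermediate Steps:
o = 67600 (o = (-623 + 883)² = 260² = 67600)
(o + (c(88) + 813014)) - 1461*9 = (67600 + (-882 + 813014)) - 1461*9 = (67600 + 812132) - 13149 = 879732 - 13149 = 866583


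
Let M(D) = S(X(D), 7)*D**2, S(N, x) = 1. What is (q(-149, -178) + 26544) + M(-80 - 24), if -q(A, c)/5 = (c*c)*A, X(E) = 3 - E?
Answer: 23641940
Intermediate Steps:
q(A, c) = -5*A*c**2 (q(A, c) = -5*c*c*A = -5*c**2*A = -5*A*c**2)
M(D) = D**2 (M(D) = 1*D**2 = D**2)
(q(-149, -178) + 26544) + M(-80 - 24) = (-5*(-149)*(-178)**2 + 26544) + (-80 - 24)**2 = (-5*(-149)*31684 + 26544) + (-104)**2 = (23604580 + 26544) + 10816 = 23631124 + 10816 = 23641940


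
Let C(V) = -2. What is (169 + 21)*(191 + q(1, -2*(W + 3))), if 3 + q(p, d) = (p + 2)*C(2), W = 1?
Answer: 34580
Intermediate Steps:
q(p, d) = -7 - 2*p (q(p, d) = -3 + (p + 2)*(-2) = -3 + (2 + p)*(-2) = -3 + (-4 - 2*p) = -7 - 2*p)
(169 + 21)*(191 + q(1, -2*(W + 3))) = (169 + 21)*(191 + (-7 - 2*1)) = 190*(191 + (-7 - 2)) = 190*(191 - 9) = 190*182 = 34580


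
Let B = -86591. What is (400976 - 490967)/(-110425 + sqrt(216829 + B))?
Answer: 9937256175/12193550387 + 89991*sqrt(130238)/12193550387 ≈ 0.81762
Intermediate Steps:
(400976 - 490967)/(-110425 + sqrt(216829 + B)) = (400976 - 490967)/(-110425 + sqrt(216829 - 86591)) = -89991/(-110425 + sqrt(130238))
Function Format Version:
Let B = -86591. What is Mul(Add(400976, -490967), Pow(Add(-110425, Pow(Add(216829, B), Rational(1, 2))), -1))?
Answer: Add(Rational(9937256175, 12193550387), Mul(Rational(89991, 12193550387), Pow(130238, Rational(1, 2)))) ≈ 0.81762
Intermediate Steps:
Mul(Add(400976, -490967), Pow(Add(-110425, Pow(Add(216829, B), Rational(1, 2))), -1)) = Mul(Add(400976, -490967), Pow(Add(-110425, Pow(Add(216829, -86591), Rational(1, 2))), -1)) = Mul(-89991, Pow(Add(-110425, Pow(130238, Rational(1, 2))), -1))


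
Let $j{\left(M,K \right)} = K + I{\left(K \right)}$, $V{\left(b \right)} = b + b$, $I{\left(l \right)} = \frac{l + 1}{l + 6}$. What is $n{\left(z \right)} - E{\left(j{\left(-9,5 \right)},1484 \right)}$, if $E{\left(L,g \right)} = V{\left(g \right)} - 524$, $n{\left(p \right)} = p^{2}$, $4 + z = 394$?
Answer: $149656$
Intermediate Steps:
$z = 390$ ($z = -4 + 394 = 390$)
$I{\left(l \right)} = \frac{1 + l}{6 + l}$
$V{\left(b \right)} = 2 b$
$j{\left(M,K \right)} = K + \frac{1 + K}{6 + K}$
$E{\left(L,g \right)} = -524 + 2 g$ ($E{\left(L,g \right)} = 2 g - 524 = -524 + 2 g$)
$n{\left(z \right)} - E{\left(j{\left(-9,5 \right)},1484 \right)} = 390^{2} - \left(-524 + 2 \cdot 1484\right) = 152100 - \left(-524 + 2968\right) = 152100 - 2444 = 149656$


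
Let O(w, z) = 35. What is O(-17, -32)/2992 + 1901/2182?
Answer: 2882081/3264272 ≈ 0.88292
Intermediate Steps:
O(-17, -32)/2992 + 1901/2182 = 35/2992 + 1901/2182 = 2882081/3264272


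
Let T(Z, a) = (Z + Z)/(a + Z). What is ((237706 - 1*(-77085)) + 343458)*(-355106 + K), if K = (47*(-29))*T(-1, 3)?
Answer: -232850976007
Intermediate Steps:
T(Z, a) = 2*Z/(Z + a) (T(Z, a) = (2*Z)/(Z + a) = 2*Z/(Z + a))
K = 1363 (K = (47*(-29))*(2*(-1)/(-1 + 3)) = -2726*(-1)/2 = -1363*(-1) = 1363)
((237706 - 1*(-77085)) + 343458)*(-355106 + K) = ((237706 - 1*(-77085)) + 343458)*(-355106 + 1363) = ((237706 + 77085) + 343458)*(-353743) = (314791 + 343458)*(-353743) = 658249*(-353743) = -232850976007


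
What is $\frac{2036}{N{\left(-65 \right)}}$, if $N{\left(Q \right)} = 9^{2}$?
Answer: $\frac{2036}{81} \approx 25.136$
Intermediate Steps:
$N{\left(Q \right)} = 81$
$\frac{2036}{N{\left(-65 \right)}} = \frac{2036}{81}$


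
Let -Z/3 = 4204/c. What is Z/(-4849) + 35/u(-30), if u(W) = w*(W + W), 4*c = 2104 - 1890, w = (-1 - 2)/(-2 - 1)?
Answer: -3329213/6226116 ≈ -0.53472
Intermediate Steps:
w = 1 (w = -3/(-3) = -3*(-1/3) = 1)
c = 107/2 (c = (2104 - 1890)/4 = (1/4)*214 = 107/2 ≈ 53.500)
Z = -25224/107 (Z = -12612/107/2 = -12612*2/107 = -3*8408/107 = -25224/107 ≈ -235.74)
u(W) = 2*W (u(W) = 1*(W + W) = 1*(2*W) = 2*W)
Z/(-4849) + 35/u(-30) = -25224/107/(-4849) + 35/((2*(-30))) = -25224/107*(-1/4849) + 35/(-60) = 25224/518843 + 35*(-1/60) = 25224/518843 - 7/12 = -3329213/6226116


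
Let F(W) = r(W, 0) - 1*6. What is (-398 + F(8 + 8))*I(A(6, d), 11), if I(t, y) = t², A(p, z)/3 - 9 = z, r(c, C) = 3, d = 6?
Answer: -812025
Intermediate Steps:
A(p, z) = 27 + 3*z
F(W) = -3 (F(W) = 3 - 1*6 = 3 - 6 = -3)
(-398 + F(8 + 8))*I(A(6, d), 11) = (-398 - 3)*(27 + 3*6)² = -401*(27 + 18)² = -401*45² = -401*2025 = -812025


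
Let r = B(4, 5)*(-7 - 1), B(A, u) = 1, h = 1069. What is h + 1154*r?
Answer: -8163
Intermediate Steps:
r = -8 (r = 1*(-7 - 1) = 1*(-8) = -8)
h + 1154*r = 1069 + 1154*(-8) = 1069 - 9232 = -8163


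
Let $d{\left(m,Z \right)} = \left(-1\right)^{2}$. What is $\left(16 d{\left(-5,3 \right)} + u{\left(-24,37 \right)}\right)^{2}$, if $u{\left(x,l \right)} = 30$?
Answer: $2116$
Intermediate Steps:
$d{\left(m,Z \right)} = 1$
$\left(16 d{\left(-5,3 \right)} + u{\left(-24,37 \right)}\right)^{2} = \left(16 \cdot 1 + 30\right)^{2} = \left(16 + 30\right)^{2} = 46^{2} = 2116$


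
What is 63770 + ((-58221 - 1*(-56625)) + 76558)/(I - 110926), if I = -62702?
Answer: 5536091299/86814 ≈ 63770.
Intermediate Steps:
63770 + ((-58221 - 1*(-56625)) + 76558)/(I - 110926) = 63770 + ((-58221 - 1*(-56625)) + 76558)/(-62702 - 110926) = 63770 + ((-58221 + 56625) + 76558)/(-173628) = 63770 + (-1596 + 76558)*(-1/173628) = 63770 + 74962*(-1/173628) = 63770 - 37481/86814 = 5536091299/86814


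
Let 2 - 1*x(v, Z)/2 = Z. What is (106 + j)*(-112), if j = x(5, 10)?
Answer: -10080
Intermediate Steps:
x(v, Z) = 4 - 2*Z
j = -16 (j = 4 - 2*10 = 4 - 20 = -16)
(106 + j)*(-112) = (106 - 16)*(-112) = 90*(-112) = -10080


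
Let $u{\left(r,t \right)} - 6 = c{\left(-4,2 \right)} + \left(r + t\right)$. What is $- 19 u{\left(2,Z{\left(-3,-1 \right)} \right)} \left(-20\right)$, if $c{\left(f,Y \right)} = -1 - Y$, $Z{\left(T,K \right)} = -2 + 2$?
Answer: $1900$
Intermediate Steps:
$Z{\left(T,K \right)} = 0$
$u{\left(r,t \right)} = 3 + r + t$ ($u{\left(r,t \right)} = 6 - \left(3 - r - t\right) = 6 + \left(-3 + r + t\right) = 3 + r + t$)
$- 19 u{\left(2,Z{\left(-3,-1 \right)} \right)} \left(-20\right) = - 19 \left(3 + 2 + 0\right) \left(-20\right) = \left(-19\right) 5 \left(-20\right) = \left(-95\right) \left(-20\right) = 1900$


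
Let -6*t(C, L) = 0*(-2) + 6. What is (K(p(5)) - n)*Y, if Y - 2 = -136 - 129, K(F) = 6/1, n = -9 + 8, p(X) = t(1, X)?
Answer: -1841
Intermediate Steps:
t(C, L) = -1 (t(C, L) = -(0*(-2) + 6)/6 = -(0 + 6)/6 = -1/6*6 = -1)
p(X) = -1
n = -1
K(F) = 6 (K(F) = 6*1 = 6)
Y = -263 (Y = 2 + (-136 - 129) = 2 - 265 = -263)
(K(p(5)) - n)*Y = (6 - 1*(-1))*(-263) = (6 + 1)*(-263) = 7*(-263) = -1841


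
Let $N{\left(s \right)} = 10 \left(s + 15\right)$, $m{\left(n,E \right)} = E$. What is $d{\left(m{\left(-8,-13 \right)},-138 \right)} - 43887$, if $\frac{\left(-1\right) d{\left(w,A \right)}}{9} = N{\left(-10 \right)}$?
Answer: $-44337$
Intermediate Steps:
$N{\left(s \right)} = 150 + 10 s$ ($N{\left(s \right)} = 10 \left(15 + s\right) = 150 + 10 s$)
$d{\left(w,A \right)} = -450$ ($d{\left(w,A \right)} = - 9 \left(150 + 10 \left(-10\right)\right) = - 9 \left(150 - 100\right) = \left(-9\right) 50 = -450$)
$d{\left(m{\left(-8,-13 \right)},-138 \right)} - 43887 = -450 - 43887 = -44337$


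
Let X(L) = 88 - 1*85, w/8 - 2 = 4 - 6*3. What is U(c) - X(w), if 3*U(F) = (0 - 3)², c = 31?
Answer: 0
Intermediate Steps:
w = -96 (w = 16 + 8*(4 - 6*3) = 16 + 8*(4 - 18) = 16 + 8*(-14) = 16 - 112 = -96)
X(L) = 3 (X(L) = 88 - 85 = 3)
U(F) = 3 (U(F) = (0 - 3)²/3 = (⅓)*(-3)² = (⅓)*9 = 3)
U(c) - X(w) = 3 - 1*3 = 3 - 3 = 0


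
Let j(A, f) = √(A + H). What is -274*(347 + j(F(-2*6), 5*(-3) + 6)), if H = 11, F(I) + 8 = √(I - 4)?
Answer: -95626 - 274*I ≈ -95626.0 - 274.0*I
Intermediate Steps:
F(I) = -8 + √(-4 + I) (F(I) = -8 + √(I - 4) = -8 + √(-4 + I))
j(A, f) = √(11 + A) (j(A, f) = √(A + 11) = √(11 + A))
-274*(347 + j(F(-2*6), 5*(-3) + 6)) = -274*(347 + √(11 + (-8 + √(-4 - 2*6)))) = -274*(347 + √(11 + (-8 + √(-4 - 12)))) = -274*(347 + √(11 + (-8 + √(-16)))) = -274*(347 + √(11 + (-8 + 4*I))) = -274*(347 + √(3 + 4*I)) = -274*(347 + (2 + I)) = -274*(349 + I) = -95626 - 274*I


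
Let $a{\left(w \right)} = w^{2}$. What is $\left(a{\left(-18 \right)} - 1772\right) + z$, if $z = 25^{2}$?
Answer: $-823$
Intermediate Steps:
$z = 625$
$\left(a{\left(-18 \right)} - 1772\right) + z = \left(\left(-18\right)^{2} - 1772\right) + 625 = \left(324 - 1772\right) + 625 = -1448 + 625 = -823$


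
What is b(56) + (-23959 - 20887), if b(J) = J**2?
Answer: -41710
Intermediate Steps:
b(56) + (-23959 - 20887) = 56**2 + (-23959 - 20887) = 3136 - 44846 = -41710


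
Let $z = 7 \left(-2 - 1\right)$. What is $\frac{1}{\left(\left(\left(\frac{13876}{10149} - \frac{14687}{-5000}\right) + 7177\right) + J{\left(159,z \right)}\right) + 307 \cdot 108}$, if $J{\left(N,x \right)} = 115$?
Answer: $\frac{50745000}{2052752198363} \approx 2.472 \cdot 10^{-5}$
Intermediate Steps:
$z = -21$ ($z = 7 \left(-3\right) = -21$)
$\frac{1}{\left(\left(\left(\frac{13876}{10149} - \frac{14687}{-5000}\right) + 7177\right) + J{\left(159,z \right)}\right) + 307 \cdot 108} = \frac{1}{\left(\left(\left(\frac{13876}{10149} - \frac{14687}{-5000}\right) + 7177\right) + 115\right) + 307 \cdot 108} = \frac{1}{\left(\left(\left(13876 \cdot \frac{1}{10149} - - \frac{14687}{5000}\right) + 7177\right) + 115\right) + 33156} = \frac{1}{\left(\left(\left(\frac{13876}{10149} + \frac{14687}{5000}\right) + 7177\right) + 115\right) + 33156} = \frac{1}{\left(\left(\frac{218438363}{50745000} + 7177\right) + 115\right) + 33156} = \frac{1}{\left(\frac{364415303363}{50745000} + 115\right) + 33156} = \frac{1}{\frac{370250978363}{50745000} + 33156} = \frac{1}{\frac{2052752198363}{50745000}} = \frac{50745000}{2052752198363}$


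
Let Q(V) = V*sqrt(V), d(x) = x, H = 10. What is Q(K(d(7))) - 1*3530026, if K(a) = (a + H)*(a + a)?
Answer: -3530026 + 238*sqrt(238) ≈ -3.5264e+6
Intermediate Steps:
K(a) = 2*a*(10 + a) (K(a) = (a + 10)*(a + a) = (10 + a)*(2*a) = 2*a*(10 + a))
Q(V) = V**(3/2)
Q(K(d(7))) - 1*3530026 = (2*7*(10 + 7))**(3/2) - 1*3530026 = (2*7*17)**(3/2) - 3530026 = 238**(3/2) - 3530026 = 238*sqrt(238) - 3530026 = -3530026 + 238*sqrt(238)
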